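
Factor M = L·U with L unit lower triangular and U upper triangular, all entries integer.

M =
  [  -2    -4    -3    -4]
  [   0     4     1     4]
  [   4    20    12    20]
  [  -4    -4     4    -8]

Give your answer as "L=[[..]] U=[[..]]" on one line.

L=[[1,0,0,0],[0,1,0,0],[-2,3,1,0],[2,1,3,1]] U=[[-2,-4,-3,-4],[0,4,1,4],[0,0,3,0],[0,0,0,-4]]

  r1 -= 0·r0 → [0,4,1,4]
  r2 -= -2·r0 → [0,12,6,12]
  r3 -= 2·r0 → [0,4,10,0]
  r2 -= 3·r1 → [0,0,3,0]
  r3 -= 1·r1 → [0,0,9,-4]
  r3 -= 3·r2 → [0,0,0,-4]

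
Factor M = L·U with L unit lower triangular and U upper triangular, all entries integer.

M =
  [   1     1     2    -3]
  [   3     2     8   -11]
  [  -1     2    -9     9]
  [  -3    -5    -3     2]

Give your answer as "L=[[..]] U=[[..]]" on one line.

  row1 -= 3·row0 → [0,-1,2,-2]
  row2 -= -1·row0 → [0,3,-7,6]
  row3 -= -3·row0 → [0,-2,3,-7]
  row2 -= -3·row1 → [0,0,-1,0]
  row3 -= 2·row1 → [0,0,-1,-3]
  row3 -= 1·row2 → [0,0,0,-3]

L=[[1,0,0,0],[3,1,0,0],[-1,-3,1,0],[-3,2,1,1]] U=[[1,1,2,-3],[0,-1,2,-2],[0,0,-1,0],[0,0,0,-3]]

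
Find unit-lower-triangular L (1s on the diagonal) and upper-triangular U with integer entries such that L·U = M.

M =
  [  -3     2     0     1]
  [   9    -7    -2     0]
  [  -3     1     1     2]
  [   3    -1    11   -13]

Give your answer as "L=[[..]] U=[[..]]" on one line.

  row1 -= -3·row0 → [0,-1,-2,3]
  row2 -= 1·row0 → [0,-1,1,1]
  row3 -= -1·row0 → [0,1,11,-12]
  row2 -= 1·row1 → [0,0,3,-2]
  row3 -= -1·row1 → [0,0,9,-9]
  row3 -= 3·row2 → [0,0,0,-3]

L=[[1,0,0,0],[-3,1,0,0],[1,1,1,0],[-1,-1,3,1]] U=[[-3,2,0,1],[0,-1,-2,3],[0,0,3,-2],[0,0,0,-3]]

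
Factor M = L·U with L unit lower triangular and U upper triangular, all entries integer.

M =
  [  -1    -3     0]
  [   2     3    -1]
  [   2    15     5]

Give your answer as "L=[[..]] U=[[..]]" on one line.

L=[[1,0,0],[-2,1,0],[-2,-3,1]] U=[[-1,-3,0],[0,-3,-1],[0,0,2]]

  R1 -= -2·R0 → [0,-3,-1]
  R2 -= -2·R0 → [0,9,5]
  R2 -= -3·R1 → [0,0,2]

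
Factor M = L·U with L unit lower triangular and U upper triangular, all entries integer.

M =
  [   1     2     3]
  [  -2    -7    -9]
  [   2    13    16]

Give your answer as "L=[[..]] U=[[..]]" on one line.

  row1 -= -2·row0 → [0,-3,-3]
  row2 -= 2·row0 → [0,9,10]
  row2 -= -3·row1 → [0,0,1]

L=[[1,0,0],[-2,1,0],[2,-3,1]] U=[[1,2,3],[0,-3,-3],[0,0,1]]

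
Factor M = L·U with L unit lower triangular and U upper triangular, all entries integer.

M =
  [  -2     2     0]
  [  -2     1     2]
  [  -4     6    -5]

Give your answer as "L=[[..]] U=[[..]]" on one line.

L=[[1,0,0],[1,1,0],[2,-2,1]] U=[[-2,2,0],[0,-1,2],[0,0,-1]]

  R1 -= 1·R0 → [0,-1,2]
  R2 -= 2·R0 → [0,2,-5]
  R2 -= -2·R1 → [0,0,-1]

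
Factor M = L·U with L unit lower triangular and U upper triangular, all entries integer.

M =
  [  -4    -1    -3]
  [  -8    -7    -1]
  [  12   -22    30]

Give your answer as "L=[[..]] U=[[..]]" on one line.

L=[[1,0,0],[2,1,0],[-3,5,1]] U=[[-4,-1,-3],[0,-5,5],[0,0,-4]]

  R1 -= 2·R0 → [0,-5,5]
  R2 -= -3·R0 → [0,-25,21]
  R2 -= 5·R1 → [0,0,-4]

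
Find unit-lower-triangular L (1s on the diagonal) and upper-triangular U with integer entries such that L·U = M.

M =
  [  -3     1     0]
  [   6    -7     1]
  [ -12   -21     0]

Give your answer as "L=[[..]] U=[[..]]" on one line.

L=[[1,0,0],[-2,1,0],[4,5,1]] U=[[-3,1,0],[0,-5,1],[0,0,-5]]

  r1 -= -2·r0 → [0,-5,1]
  r2 -= 4·r0 → [0,-25,0]
  r2 -= 5·r1 → [0,0,-5]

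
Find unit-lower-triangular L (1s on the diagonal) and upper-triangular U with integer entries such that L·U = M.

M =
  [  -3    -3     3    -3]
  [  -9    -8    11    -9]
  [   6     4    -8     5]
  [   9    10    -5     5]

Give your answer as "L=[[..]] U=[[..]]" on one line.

L=[[1,0,0,0],[3,1,0,0],[-2,-2,1,0],[-3,1,1,1]] U=[[-3,-3,3,-3],[0,1,2,0],[0,0,2,-1],[0,0,0,-3]]

  r1 -= 3·r0 → [0,1,2,0]
  r2 -= -2·r0 → [0,-2,-2,-1]
  r3 -= -3·r0 → [0,1,4,-4]
  r2 -= -2·r1 → [0,0,2,-1]
  r3 -= 1·r1 → [0,0,2,-4]
  r3 -= 1·r2 → [0,0,0,-3]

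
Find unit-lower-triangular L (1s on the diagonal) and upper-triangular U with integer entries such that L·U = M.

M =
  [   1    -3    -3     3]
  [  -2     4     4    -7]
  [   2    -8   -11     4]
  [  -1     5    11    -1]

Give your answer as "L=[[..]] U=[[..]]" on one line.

L=[[1,0,0,0],[-2,1,0,0],[2,1,1,0],[-1,-1,-2,1]] U=[[1,-3,-3,3],[0,-2,-2,-1],[0,0,-3,-1],[0,0,0,-1]]

  R1 -= -2·R0 → [0,-2,-2,-1]
  R2 -= 2·R0 → [0,-2,-5,-2]
  R3 -= -1·R0 → [0,2,8,2]
  R2 -= 1·R1 → [0,0,-3,-1]
  R3 -= -1·R1 → [0,0,6,1]
  R3 -= -2·R2 → [0,0,0,-1]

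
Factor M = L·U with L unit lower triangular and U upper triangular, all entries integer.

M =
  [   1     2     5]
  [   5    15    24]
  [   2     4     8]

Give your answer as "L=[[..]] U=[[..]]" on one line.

L=[[1,0,0],[5,1,0],[2,0,1]] U=[[1,2,5],[0,5,-1],[0,0,-2]]

  R1 -= 5·R0 → [0,5,-1]
  R2 -= 2·R0 → [0,0,-2]
  R2 -= 0·R1 → [0,0,-2]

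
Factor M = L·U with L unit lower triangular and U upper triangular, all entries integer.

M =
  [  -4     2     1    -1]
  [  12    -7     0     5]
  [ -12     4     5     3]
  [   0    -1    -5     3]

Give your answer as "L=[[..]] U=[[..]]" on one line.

L=[[1,0,0,0],[-3,1,0,0],[3,2,1,0],[0,1,2,1]] U=[[-4,2,1,-1],[0,-1,3,2],[0,0,-4,2],[0,0,0,-3]]

  r1 -= -3·r0 → [0,-1,3,2]
  r2 -= 3·r0 → [0,-2,2,6]
  r3 -= 0·r0 → [0,-1,-5,3]
  r2 -= 2·r1 → [0,0,-4,2]
  r3 -= 1·r1 → [0,0,-8,1]
  r3 -= 2·r2 → [0,0,0,-3]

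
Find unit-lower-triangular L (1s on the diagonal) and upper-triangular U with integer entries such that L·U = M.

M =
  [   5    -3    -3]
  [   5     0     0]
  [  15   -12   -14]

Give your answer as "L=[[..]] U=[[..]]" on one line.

L=[[1,0,0],[1,1,0],[3,-1,1]] U=[[5,-3,-3],[0,3,3],[0,0,-2]]

  r1 -= 1·r0 → [0,3,3]
  r2 -= 3·r0 → [0,-3,-5]
  r2 -= -1·r1 → [0,0,-2]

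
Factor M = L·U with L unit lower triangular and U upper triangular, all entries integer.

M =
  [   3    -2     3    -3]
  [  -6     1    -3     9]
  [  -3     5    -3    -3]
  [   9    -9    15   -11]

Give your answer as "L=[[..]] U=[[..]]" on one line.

  row1 -= -2·row0 → [0,-3,3,3]
  row2 -= -1·row0 → [0,3,0,-6]
  row3 -= 3·row0 → [0,-3,6,-2]
  row2 -= -1·row1 → [0,0,3,-3]
  row3 -= 1·row1 → [0,0,3,-5]
  row3 -= 1·row2 → [0,0,0,-2]

L=[[1,0,0,0],[-2,1,0,0],[-1,-1,1,0],[3,1,1,1]] U=[[3,-2,3,-3],[0,-3,3,3],[0,0,3,-3],[0,0,0,-2]]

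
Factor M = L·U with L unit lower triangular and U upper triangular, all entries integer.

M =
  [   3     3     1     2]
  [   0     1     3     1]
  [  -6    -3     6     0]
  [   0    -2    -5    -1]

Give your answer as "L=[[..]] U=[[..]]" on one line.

  r1 -= 0·r0 → [0,1,3,1]
  r2 -= -2·r0 → [0,3,8,4]
  r3 -= 0·r0 → [0,-2,-5,-1]
  r2 -= 3·r1 → [0,0,-1,1]
  r3 -= -2·r1 → [0,0,1,1]
  r3 -= -1·r2 → [0,0,0,2]

L=[[1,0,0,0],[0,1,0,0],[-2,3,1,0],[0,-2,-1,1]] U=[[3,3,1,2],[0,1,3,1],[0,0,-1,1],[0,0,0,2]]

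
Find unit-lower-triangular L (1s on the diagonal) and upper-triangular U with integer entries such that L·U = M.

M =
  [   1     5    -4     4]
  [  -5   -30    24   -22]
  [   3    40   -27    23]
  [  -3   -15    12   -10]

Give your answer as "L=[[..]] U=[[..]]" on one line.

  R1 -= -5·R0 → [0,-5,4,-2]
  R2 -= 3·R0 → [0,25,-15,11]
  R3 -= -3·R0 → [0,0,0,2]
  R2 -= -5·R1 → [0,0,5,1]
  R3 -= 0·R1 → [0,0,0,2]
  R3 -= 0·R2 → [0,0,0,2]

L=[[1,0,0,0],[-5,1,0,0],[3,-5,1,0],[-3,0,0,1]] U=[[1,5,-4,4],[0,-5,4,-2],[0,0,5,1],[0,0,0,2]]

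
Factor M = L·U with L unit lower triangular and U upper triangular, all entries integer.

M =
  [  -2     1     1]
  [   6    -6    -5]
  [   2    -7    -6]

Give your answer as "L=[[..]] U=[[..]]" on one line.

L=[[1,0,0],[-3,1,0],[-1,2,1]] U=[[-2,1,1],[0,-3,-2],[0,0,-1]]

  R1 -= -3·R0 → [0,-3,-2]
  R2 -= -1·R0 → [0,-6,-5]
  R2 -= 2·R1 → [0,0,-1]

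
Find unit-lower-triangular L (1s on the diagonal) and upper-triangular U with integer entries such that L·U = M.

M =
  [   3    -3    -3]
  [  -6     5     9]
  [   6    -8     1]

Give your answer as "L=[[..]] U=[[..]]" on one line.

L=[[1,0,0],[-2,1,0],[2,2,1]] U=[[3,-3,-3],[0,-1,3],[0,0,1]]

  r1 -= -2·r0 → [0,-1,3]
  r2 -= 2·r0 → [0,-2,7]
  r2 -= 2·r1 → [0,0,1]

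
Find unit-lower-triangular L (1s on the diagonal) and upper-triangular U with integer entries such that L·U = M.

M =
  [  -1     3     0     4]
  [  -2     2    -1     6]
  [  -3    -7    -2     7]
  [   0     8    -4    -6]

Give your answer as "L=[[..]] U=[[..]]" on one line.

  row1 -= 2·row0 → [0,-4,-1,-2]
  row2 -= 3·row0 → [0,-16,-2,-5]
  row3 -= 0·row0 → [0,8,-4,-6]
  row2 -= 4·row1 → [0,0,2,3]
  row3 -= -2·row1 → [0,0,-6,-10]
  row3 -= -3·row2 → [0,0,0,-1]

L=[[1,0,0,0],[2,1,0,0],[3,4,1,0],[0,-2,-3,1]] U=[[-1,3,0,4],[0,-4,-1,-2],[0,0,2,3],[0,0,0,-1]]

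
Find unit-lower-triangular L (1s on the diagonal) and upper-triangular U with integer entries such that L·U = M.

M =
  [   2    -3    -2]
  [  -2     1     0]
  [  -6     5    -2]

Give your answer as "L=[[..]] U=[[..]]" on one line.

  r1 -= -1·r0 → [0,-2,-2]
  r2 -= -3·r0 → [0,-4,-8]
  r2 -= 2·r1 → [0,0,-4]

L=[[1,0,0],[-1,1,0],[-3,2,1]] U=[[2,-3,-2],[0,-2,-2],[0,0,-4]]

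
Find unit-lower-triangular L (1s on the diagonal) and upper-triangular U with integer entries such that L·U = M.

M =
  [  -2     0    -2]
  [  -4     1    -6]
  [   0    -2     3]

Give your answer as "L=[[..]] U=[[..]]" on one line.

L=[[1,0,0],[2,1,0],[0,-2,1]] U=[[-2,0,-2],[0,1,-2],[0,0,-1]]

  row1 -= 2·row0 → [0,1,-2]
  row2 -= 0·row0 → [0,-2,3]
  row2 -= -2·row1 → [0,0,-1]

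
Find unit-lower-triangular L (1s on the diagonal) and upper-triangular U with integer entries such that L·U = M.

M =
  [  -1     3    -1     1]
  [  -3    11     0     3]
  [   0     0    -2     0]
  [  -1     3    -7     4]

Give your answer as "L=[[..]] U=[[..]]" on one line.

L=[[1,0,0,0],[3,1,0,0],[0,0,1,0],[1,0,3,1]] U=[[-1,3,-1,1],[0,2,3,0],[0,0,-2,0],[0,0,0,3]]

  R1 -= 3·R0 → [0,2,3,0]
  R2 -= 0·R0 → [0,0,-2,0]
  R3 -= 1·R0 → [0,0,-6,3]
  R2 -= 0·R1 → [0,0,-2,0]
  R3 -= 0·R1 → [0,0,-6,3]
  R3 -= 3·R2 → [0,0,0,3]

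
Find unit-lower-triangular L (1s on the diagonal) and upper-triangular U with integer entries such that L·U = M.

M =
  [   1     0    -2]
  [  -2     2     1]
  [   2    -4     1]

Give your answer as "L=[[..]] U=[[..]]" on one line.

L=[[1,0,0],[-2,1,0],[2,-2,1]] U=[[1,0,-2],[0,2,-3],[0,0,-1]]

  R1 -= -2·R0 → [0,2,-3]
  R2 -= 2·R0 → [0,-4,5]
  R2 -= -2·R1 → [0,0,-1]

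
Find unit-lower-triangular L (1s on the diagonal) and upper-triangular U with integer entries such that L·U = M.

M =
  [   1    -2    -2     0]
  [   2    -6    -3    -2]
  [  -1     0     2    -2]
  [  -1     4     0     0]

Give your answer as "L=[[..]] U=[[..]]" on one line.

  row1 -= 2·row0 → [0,-2,1,-2]
  row2 -= -1·row0 → [0,-2,0,-2]
  row3 -= -1·row0 → [0,2,-2,0]
  row2 -= 1·row1 → [0,0,-1,0]
  row3 -= -1·row1 → [0,0,-1,-2]
  row3 -= 1·row2 → [0,0,0,-2]

L=[[1,0,0,0],[2,1,0,0],[-1,1,1,0],[-1,-1,1,1]] U=[[1,-2,-2,0],[0,-2,1,-2],[0,0,-1,0],[0,0,0,-2]]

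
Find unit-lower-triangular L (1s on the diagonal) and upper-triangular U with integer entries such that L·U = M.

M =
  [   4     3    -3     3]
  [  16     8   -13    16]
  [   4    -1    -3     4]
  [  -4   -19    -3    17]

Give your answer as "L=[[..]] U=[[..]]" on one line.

  row1 -= 4·row0 → [0,-4,-1,4]
  row2 -= 1·row0 → [0,-4,0,1]
  row3 -= -1·row0 → [0,-16,-6,20]
  row2 -= 1·row1 → [0,0,1,-3]
  row3 -= 4·row1 → [0,0,-2,4]
  row3 -= -2·row2 → [0,0,0,-2]

L=[[1,0,0,0],[4,1,0,0],[1,1,1,0],[-1,4,-2,1]] U=[[4,3,-3,3],[0,-4,-1,4],[0,0,1,-3],[0,0,0,-2]]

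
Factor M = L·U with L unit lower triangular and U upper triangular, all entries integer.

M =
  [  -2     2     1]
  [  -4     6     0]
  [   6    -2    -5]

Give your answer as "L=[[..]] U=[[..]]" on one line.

L=[[1,0,0],[2,1,0],[-3,2,1]] U=[[-2,2,1],[0,2,-2],[0,0,2]]

  r1 -= 2·r0 → [0,2,-2]
  r2 -= -3·r0 → [0,4,-2]
  r2 -= 2·r1 → [0,0,2]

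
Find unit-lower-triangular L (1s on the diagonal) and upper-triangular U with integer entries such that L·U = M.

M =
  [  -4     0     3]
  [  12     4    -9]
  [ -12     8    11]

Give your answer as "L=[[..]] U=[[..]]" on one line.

  r1 -= -3·r0 → [0,4,0]
  r2 -= 3·r0 → [0,8,2]
  r2 -= 2·r1 → [0,0,2]

L=[[1,0,0],[-3,1,0],[3,2,1]] U=[[-4,0,3],[0,4,0],[0,0,2]]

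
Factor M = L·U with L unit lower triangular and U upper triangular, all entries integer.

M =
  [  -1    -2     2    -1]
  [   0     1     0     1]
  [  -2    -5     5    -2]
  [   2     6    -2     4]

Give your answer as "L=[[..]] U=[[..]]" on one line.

  r1 -= 0·r0 → [0,1,0,1]
  r2 -= 2·r0 → [0,-1,1,0]
  r3 -= -2·r0 → [0,2,2,2]
  r2 -= -1·r1 → [0,0,1,1]
  r3 -= 2·r1 → [0,0,2,0]
  r3 -= 2·r2 → [0,0,0,-2]

L=[[1,0,0,0],[0,1,0,0],[2,-1,1,0],[-2,2,2,1]] U=[[-1,-2,2,-1],[0,1,0,1],[0,0,1,1],[0,0,0,-2]]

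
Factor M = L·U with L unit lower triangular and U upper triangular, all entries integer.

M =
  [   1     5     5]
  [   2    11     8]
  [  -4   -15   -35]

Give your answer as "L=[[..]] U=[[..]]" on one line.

L=[[1,0,0],[2,1,0],[-4,5,1]] U=[[1,5,5],[0,1,-2],[0,0,-5]]

  r1 -= 2·r0 → [0,1,-2]
  r2 -= -4·r0 → [0,5,-15]
  r2 -= 5·r1 → [0,0,-5]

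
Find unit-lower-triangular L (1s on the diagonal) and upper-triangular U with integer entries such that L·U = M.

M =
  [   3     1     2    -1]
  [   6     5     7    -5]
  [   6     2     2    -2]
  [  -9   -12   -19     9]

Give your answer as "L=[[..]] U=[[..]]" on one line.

L=[[1,0,0,0],[2,1,0,0],[2,0,1,0],[-3,-3,2,1]] U=[[3,1,2,-1],[0,3,3,-3],[0,0,-2,0],[0,0,0,-3]]

  r1 -= 2·r0 → [0,3,3,-3]
  r2 -= 2·r0 → [0,0,-2,0]
  r3 -= -3·r0 → [0,-9,-13,6]
  r2 -= 0·r1 → [0,0,-2,0]
  r3 -= -3·r1 → [0,0,-4,-3]
  r3 -= 2·r2 → [0,0,0,-3]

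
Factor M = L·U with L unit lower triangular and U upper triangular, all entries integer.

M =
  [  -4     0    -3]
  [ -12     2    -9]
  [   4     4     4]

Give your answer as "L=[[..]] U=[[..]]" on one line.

L=[[1,0,0],[3,1,0],[-1,2,1]] U=[[-4,0,-3],[0,2,0],[0,0,1]]

  R1 -= 3·R0 → [0,2,0]
  R2 -= -1·R0 → [0,4,1]
  R2 -= 2·R1 → [0,0,1]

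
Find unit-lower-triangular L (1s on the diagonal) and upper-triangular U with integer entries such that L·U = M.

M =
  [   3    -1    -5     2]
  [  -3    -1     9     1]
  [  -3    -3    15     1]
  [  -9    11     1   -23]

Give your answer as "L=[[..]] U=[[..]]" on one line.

  row1 -= -1·row0 → [0,-2,4,3]
  row2 -= -1·row0 → [0,-4,10,3]
  row3 -= -3·row0 → [0,8,-14,-17]
  row2 -= 2·row1 → [0,0,2,-3]
  row3 -= -4·row1 → [0,0,2,-5]
  row3 -= 1·row2 → [0,0,0,-2]

L=[[1,0,0,0],[-1,1,0,0],[-1,2,1,0],[-3,-4,1,1]] U=[[3,-1,-5,2],[0,-2,4,3],[0,0,2,-3],[0,0,0,-2]]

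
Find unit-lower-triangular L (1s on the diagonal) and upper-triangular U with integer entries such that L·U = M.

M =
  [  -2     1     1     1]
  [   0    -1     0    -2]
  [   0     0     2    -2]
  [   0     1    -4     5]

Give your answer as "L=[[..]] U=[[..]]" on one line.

L=[[1,0,0,0],[0,1,0,0],[0,0,1,0],[0,-1,-2,1]] U=[[-2,1,1,1],[0,-1,0,-2],[0,0,2,-2],[0,0,0,-1]]

  r1 -= 0·r0 → [0,-1,0,-2]
  r2 -= 0·r0 → [0,0,2,-2]
  r3 -= 0·r0 → [0,1,-4,5]
  r2 -= 0·r1 → [0,0,2,-2]
  r3 -= -1·r1 → [0,0,-4,3]
  r3 -= -2·r2 → [0,0,0,-1]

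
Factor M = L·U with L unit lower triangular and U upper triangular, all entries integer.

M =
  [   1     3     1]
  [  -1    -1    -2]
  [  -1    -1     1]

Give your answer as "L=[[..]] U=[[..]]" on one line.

  r1 -= -1·r0 → [0,2,-1]
  r2 -= -1·r0 → [0,2,2]
  r2 -= 1·r1 → [0,0,3]

L=[[1,0,0],[-1,1,0],[-1,1,1]] U=[[1,3,1],[0,2,-1],[0,0,3]]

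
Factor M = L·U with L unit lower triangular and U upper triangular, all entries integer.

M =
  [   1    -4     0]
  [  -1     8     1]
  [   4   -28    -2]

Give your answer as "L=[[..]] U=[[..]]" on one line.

L=[[1,0,0],[-1,1,0],[4,-3,1]] U=[[1,-4,0],[0,4,1],[0,0,1]]

  row1 -= -1·row0 → [0,4,1]
  row2 -= 4·row0 → [0,-12,-2]
  row2 -= -3·row1 → [0,0,1]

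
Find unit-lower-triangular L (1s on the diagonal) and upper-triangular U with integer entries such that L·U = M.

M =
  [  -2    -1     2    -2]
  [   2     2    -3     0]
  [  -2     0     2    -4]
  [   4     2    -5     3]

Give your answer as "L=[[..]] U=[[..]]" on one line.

  R1 -= -1·R0 → [0,1,-1,-2]
  R2 -= 1·R0 → [0,1,0,-2]
  R3 -= -2·R0 → [0,0,-1,-1]
  R2 -= 1·R1 → [0,0,1,0]
  R3 -= 0·R1 → [0,0,-1,-1]
  R3 -= -1·R2 → [0,0,0,-1]

L=[[1,0,0,0],[-1,1,0,0],[1,1,1,0],[-2,0,-1,1]] U=[[-2,-1,2,-2],[0,1,-1,-2],[0,0,1,0],[0,0,0,-1]]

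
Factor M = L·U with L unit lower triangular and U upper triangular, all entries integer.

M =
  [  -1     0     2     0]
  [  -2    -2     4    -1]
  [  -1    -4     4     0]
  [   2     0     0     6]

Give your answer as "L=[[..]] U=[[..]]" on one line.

  row1 -= 2·row0 → [0,-2,0,-1]
  row2 -= 1·row0 → [0,-4,2,0]
  row3 -= -2·row0 → [0,0,4,6]
  row2 -= 2·row1 → [0,0,2,2]
  row3 -= 0·row1 → [0,0,4,6]
  row3 -= 2·row2 → [0,0,0,2]

L=[[1,0,0,0],[2,1,0,0],[1,2,1,0],[-2,0,2,1]] U=[[-1,0,2,0],[0,-2,0,-1],[0,0,2,2],[0,0,0,2]]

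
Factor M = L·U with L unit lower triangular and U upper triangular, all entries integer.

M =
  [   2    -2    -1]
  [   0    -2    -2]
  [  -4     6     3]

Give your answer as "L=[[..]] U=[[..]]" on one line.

  row1 -= 0·row0 → [0,-2,-2]
  row2 -= -2·row0 → [0,2,1]
  row2 -= -1·row1 → [0,0,-1]

L=[[1,0,0],[0,1,0],[-2,-1,1]] U=[[2,-2,-1],[0,-2,-2],[0,0,-1]]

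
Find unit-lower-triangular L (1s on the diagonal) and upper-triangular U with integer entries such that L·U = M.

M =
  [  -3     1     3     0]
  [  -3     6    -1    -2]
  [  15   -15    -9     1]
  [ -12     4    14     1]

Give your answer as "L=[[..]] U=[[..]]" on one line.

  row1 -= 1·row0 → [0,5,-4,-2]
  row2 -= -5·row0 → [0,-10,6,1]
  row3 -= 4·row0 → [0,0,2,1]
  row2 -= -2·row1 → [0,0,-2,-3]
  row3 -= 0·row1 → [0,0,2,1]
  row3 -= -1·row2 → [0,0,0,-2]

L=[[1,0,0,0],[1,1,0,0],[-5,-2,1,0],[4,0,-1,1]] U=[[-3,1,3,0],[0,5,-4,-2],[0,0,-2,-3],[0,0,0,-2]]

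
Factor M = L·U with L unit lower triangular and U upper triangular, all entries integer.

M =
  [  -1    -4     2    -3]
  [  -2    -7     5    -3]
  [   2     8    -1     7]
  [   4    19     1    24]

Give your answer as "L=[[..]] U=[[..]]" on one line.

  row1 -= 2·row0 → [0,1,1,3]
  row2 -= -2·row0 → [0,0,3,1]
  row3 -= -4·row0 → [0,3,9,12]
  row2 -= 0·row1 → [0,0,3,1]
  row3 -= 3·row1 → [0,0,6,3]
  row3 -= 2·row2 → [0,0,0,1]

L=[[1,0,0,0],[2,1,0,0],[-2,0,1,0],[-4,3,2,1]] U=[[-1,-4,2,-3],[0,1,1,3],[0,0,3,1],[0,0,0,1]]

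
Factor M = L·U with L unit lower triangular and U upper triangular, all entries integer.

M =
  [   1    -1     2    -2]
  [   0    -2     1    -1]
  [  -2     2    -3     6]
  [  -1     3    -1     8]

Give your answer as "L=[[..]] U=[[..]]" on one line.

  r1 -= 0·r0 → [0,-2,1,-1]
  r2 -= -2·r0 → [0,0,1,2]
  r3 -= -1·r0 → [0,2,1,6]
  r2 -= 0·r1 → [0,0,1,2]
  r3 -= -1·r1 → [0,0,2,5]
  r3 -= 2·r2 → [0,0,0,1]

L=[[1,0,0,0],[0,1,0,0],[-2,0,1,0],[-1,-1,2,1]] U=[[1,-1,2,-2],[0,-2,1,-1],[0,0,1,2],[0,0,0,1]]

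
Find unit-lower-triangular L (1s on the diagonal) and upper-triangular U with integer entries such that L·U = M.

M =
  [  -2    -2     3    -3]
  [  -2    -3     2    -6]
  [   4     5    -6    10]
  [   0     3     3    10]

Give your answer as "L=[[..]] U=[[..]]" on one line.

L=[[1,0,0,0],[1,1,0,0],[-2,-1,1,0],[0,-3,0,1]] U=[[-2,-2,3,-3],[0,-1,-1,-3],[0,0,-1,1],[0,0,0,1]]

  R1 -= 1·R0 → [0,-1,-1,-3]
  R2 -= -2·R0 → [0,1,0,4]
  R3 -= 0·R0 → [0,3,3,10]
  R2 -= -1·R1 → [0,0,-1,1]
  R3 -= -3·R1 → [0,0,0,1]
  R3 -= 0·R2 → [0,0,0,1]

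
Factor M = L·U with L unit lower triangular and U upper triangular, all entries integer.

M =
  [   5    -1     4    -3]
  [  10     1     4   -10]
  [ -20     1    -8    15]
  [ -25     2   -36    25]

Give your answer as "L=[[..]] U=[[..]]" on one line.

  row1 -= 2·row0 → [0,3,-4,-4]
  row2 -= -4·row0 → [0,-3,8,3]
  row3 -= -5·row0 → [0,-3,-16,10]
  row2 -= -1·row1 → [0,0,4,-1]
  row3 -= -1·row1 → [0,0,-20,6]
  row3 -= -5·row2 → [0,0,0,1]

L=[[1,0,0,0],[2,1,0,0],[-4,-1,1,0],[-5,-1,-5,1]] U=[[5,-1,4,-3],[0,3,-4,-4],[0,0,4,-1],[0,0,0,1]]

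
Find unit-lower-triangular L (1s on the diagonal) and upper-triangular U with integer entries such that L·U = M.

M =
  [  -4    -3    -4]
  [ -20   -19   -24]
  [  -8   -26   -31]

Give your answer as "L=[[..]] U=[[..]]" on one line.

L=[[1,0,0],[5,1,0],[2,5,1]] U=[[-4,-3,-4],[0,-4,-4],[0,0,-3]]

  row1 -= 5·row0 → [0,-4,-4]
  row2 -= 2·row0 → [0,-20,-23]
  row2 -= 5·row1 → [0,0,-3]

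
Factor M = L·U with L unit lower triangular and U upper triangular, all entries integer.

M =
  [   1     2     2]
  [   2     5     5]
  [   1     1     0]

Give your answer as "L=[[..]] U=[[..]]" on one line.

  R1 -= 2·R0 → [0,1,1]
  R2 -= 1·R0 → [0,-1,-2]
  R2 -= -1·R1 → [0,0,-1]

L=[[1,0,0],[2,1,0],[1,-1,1]] U=[[1,2,2],[0,1,1],[0,0,-1]]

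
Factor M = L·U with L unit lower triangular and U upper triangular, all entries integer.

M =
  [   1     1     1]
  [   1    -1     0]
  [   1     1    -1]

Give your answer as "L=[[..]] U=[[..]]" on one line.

L=[[1,0,0],[1,1,0],[1,0,1]] U=[[1,1,1],[0,-2,-1],[0,0,-2]]

  r1 -= 1·r0 → [0,-2,-1]
  r2 -= 1·r0 → [0,0,-2]
  r2 -= 0·r1 → [0,0,-2]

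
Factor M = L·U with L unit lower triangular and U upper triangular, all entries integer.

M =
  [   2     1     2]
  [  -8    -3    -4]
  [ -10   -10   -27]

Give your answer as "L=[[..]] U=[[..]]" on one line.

L=[[1,0,0],[-4,1,0],[-5,-5,1]] U=[[2,1,2],[0,1,4],[0,0,3]]

  R1 -= -4·R0 → [0,1,4]
  R2 -= -5·R0 → [0,-5,-17]
  R2 -= -5·R1 → [0,0,3]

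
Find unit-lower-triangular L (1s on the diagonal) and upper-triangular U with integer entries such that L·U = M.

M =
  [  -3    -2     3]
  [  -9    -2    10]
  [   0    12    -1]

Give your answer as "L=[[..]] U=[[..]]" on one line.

  row1 -= 3·row0 → [0,4,1]
  row2 -= 0·row0 → [0,12,-1]
  row2 -= 3·row1 → [0,0,-4]

L=[[1,0,0],[3,1,0],[0,3,1]] U=[[-3,-2,3],[0,4,1],[0,0,-4]]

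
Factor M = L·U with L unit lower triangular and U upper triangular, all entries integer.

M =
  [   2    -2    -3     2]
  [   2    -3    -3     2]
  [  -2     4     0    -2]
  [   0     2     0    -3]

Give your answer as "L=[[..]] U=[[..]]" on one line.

  R1 -= 1·R0 → [0,-1,0,0]
  R2 -= -1·R0 → [0,2,-3,0]
  R3 -= 0·R0 → [0,2,0,-3]
  R2 -= -2·R1 → [0,0,-3,0]
  R3 -= -2·R1 → [0,0,0,-3]
  R3 -= 0·R2 → [0,0,0,-3]

L=[[1,0,0,0],[1,1,0,0],[-1,-2,1,0],[0,-2,0,1]] U=[[2,-2,-3,2],[0,-1,0,0],[0,0,-3,0],[0,0,0,-3]]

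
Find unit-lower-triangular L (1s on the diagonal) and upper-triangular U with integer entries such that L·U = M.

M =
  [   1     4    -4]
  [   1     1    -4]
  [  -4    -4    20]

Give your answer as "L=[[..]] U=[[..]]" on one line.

L=[[1,0,0],[1,1,0],[-4,-4,1]] U=[[1,4,-4],[0,-3,0],[0,0,4]]

  R1 -= 1·R0 → [0,-3,0]
  R2 -= -4·R0 → [0,12,4]
  R2 -= -4·R1 → [0,0,4]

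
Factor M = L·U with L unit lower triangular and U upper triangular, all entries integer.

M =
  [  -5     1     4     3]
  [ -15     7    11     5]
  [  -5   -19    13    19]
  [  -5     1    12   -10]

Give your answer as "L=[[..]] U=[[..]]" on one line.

L=[[1,0,0,0],[3,1,0,0],[1,-5,1,0],[1,0,2,1]] U=[[-5,1,4,3],[0,4,-1,-4],[0,0,4,-4],[0,0,0,-5]]

  r1 -= 3·r0 → [0,4,-1,-4]
  r2 -= 1·r0 → [0,-20,9,16]
  r3 -= 1·r0 → [0,0,8,-13]
  r2 -= -5·r1 → [0,0,4,-4]
  r3 -= 0·r1 → [0,0,8,-13]
  r3 -= 2·r2 → [0,0,0,-5]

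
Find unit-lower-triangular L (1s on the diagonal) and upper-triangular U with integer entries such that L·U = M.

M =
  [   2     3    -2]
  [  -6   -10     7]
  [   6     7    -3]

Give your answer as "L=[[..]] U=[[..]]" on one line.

L=[[1,0,0],[-3,1,0],[3,2,1]] U=[[2,3,-2],[0,-1,1],[0,0,1]]

  R1 -= -3·R0 → [0,-1,1]
  R2 -= 3·R0 → [0,-2,3]
  R2 -= 2·R1 → [0,0,1]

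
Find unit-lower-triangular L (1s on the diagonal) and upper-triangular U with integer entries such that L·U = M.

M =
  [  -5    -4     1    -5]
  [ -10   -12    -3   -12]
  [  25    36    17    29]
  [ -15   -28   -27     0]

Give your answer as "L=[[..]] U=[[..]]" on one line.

L=[[1,0,0,0],[2,1,0,0],[-5,-4,1,0],[3,4,-5,1]] U=[[-5,-4,1,-5],[0,-4,-5,-2],[0,0,2,-4],[0,0,0,3]]

  row1 -= 2·row0 → [0,-4,-5,-2]
  row2 -= -5·row0 → [0,16,22,4]
  row3 -= 3·row0 → [0,-16,-30,15]
  row2 -= -4·row1 → [0,0,2,-4]
  row3 -= 4·row1 → [0,0,-10,23]
  row3 -= -5·row2 → [0,0,0,3]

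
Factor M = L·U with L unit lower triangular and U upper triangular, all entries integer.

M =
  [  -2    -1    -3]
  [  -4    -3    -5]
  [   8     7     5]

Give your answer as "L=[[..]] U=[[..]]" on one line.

  row1 -= 2·row0 → [0,-1,1]
  row2 -= -4·row0 → [0,3,-7]
  row2 -= -3·row1 → [0,0,-4]

L=[[1,0,0],[2,1,0],[-4,-3,1]] U=[[-2,-1,-3],[0,-1,1],[0,0,-4]]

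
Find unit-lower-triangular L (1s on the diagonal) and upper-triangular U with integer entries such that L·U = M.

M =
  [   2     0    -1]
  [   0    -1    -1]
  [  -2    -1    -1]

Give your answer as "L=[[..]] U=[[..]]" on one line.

L=[[1,0,0],[0,1,0],[-1,1,1]] U=[[2,0,-1],[0,-1,-1],[0,0,-1]]

  row1 -= 0·row0 → [0,-1,-1]
  row2 -= -1·row0 → [0,-1,-2]
  row2 -= 1·row1 → [0,0,-1]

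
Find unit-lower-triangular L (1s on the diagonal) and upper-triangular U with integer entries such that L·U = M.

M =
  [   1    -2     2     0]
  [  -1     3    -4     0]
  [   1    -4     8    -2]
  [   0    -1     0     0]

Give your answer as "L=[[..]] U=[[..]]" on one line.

  r1 -= -1·r0 → [0,1,-2,0]
  r2 -= 1·r0 → [0,-2,6,-2]
  r3 -= 0·r0 → [0,-1,0,0]
  r2 -= -2·r1 → [0,0,2,-2]
  r3 -= -1·r1 → [0,0,-2,0]
  r3 -= -1·r2 → [0,0,0,-2]

L=[[1,0,0,0],[-1,1,0,0],[1,-2,1,0],[0,-1,-1,1]] U=[[1,-2,2,0],[0,1,-2,0],[0,0,2,-2],[0,0,0,-2]]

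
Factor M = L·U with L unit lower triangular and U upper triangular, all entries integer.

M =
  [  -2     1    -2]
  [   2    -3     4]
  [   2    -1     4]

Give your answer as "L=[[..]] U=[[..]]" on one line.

  row1 -= -1·row0 → [0,-2,2]
  row2 -= -1·row0 → [0,0,2]
  row2 -= 0·row1 → [0,0,2]

L=[[1,0,0],[-1,1,0],[-1,0,1]] U=[[-2,1,-2],[0,-2,2],[0,0,2]]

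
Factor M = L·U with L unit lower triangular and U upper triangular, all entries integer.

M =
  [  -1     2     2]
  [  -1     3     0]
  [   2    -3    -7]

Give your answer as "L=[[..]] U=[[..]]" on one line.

L=[[1,0,0],[1,1,0],[-2,1,1]] U=[[-1,2,2],[0,1,-2],[0,0,-1]]

  r1 -= 1·r0 → [0,1,-2]
  r2 -= -2·r0 → [0,1,-3]
  r2 -= 1·r1 → [0,0,-1]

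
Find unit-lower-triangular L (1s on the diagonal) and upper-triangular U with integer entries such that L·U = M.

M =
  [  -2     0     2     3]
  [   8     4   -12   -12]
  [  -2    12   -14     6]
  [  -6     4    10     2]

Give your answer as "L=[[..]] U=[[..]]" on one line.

  row1 -= -4·row0 → [0,4,-4,0]
  row2 -= 1·row0 → [0,12,-16,3]
  row3 -= 3·row0 → [0,4,4,-7]
  row2 -= 3·row1 → [0,0,-4,3]
  row3 -= 1·row1 → [0,0,8,-7]
  row3 -= -2·row2 → [0,0,0,-1]

L=[[1,0,0,0],[-4,1,0,0],[1,3,1,0],[3,1,-2,1]] U=[[-2,0,2,3],[0,4,-4,0],[0,0,-4,3],[0,0,0,-1]]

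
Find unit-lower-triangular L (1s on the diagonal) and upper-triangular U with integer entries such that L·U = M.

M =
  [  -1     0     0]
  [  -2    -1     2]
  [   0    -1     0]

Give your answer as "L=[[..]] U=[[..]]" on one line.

  R1 -= 2·R0 → [0,-1,2]
  R2 -= 0·R0 → [0,-1,0]
  R2 -= 1·R1 → [0,0,-2]

L=[[1,0,0],[2,1,0],[0,1,1]] U=[[-1,0,0],[0,-1,2],[0,0,-2]]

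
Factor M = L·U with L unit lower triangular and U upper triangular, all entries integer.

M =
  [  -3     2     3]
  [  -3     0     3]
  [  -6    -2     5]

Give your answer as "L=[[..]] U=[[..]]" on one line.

  R1 -= 1·R0 → [0,-2,0]
  R2 -= 2·R0 → [0,-6,-1]
  R2 -= 3·R1 → [0,0,-1]

L=[[1,0,0],[1,1,0],[2,3,1]] U=[[-3,2,3],[0,-2,0],[0,0,-1]]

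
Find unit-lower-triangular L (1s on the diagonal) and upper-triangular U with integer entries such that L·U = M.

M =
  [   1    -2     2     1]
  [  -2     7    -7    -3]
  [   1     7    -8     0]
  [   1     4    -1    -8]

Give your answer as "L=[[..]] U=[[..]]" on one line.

L=[[1,0,0,0],[-2,1,0,0],[1,3,1,0],[1,2,-3,1]] U=[[1,-2,2,1],[0,3,-3,-1],[0,0,-1,2],[0,0,0,-1]]

  r1 -= -2·r0 → [0,3,-3,-1]
  r2 -= 1·r0 → [0,9,-10,-1]
  r3 -= 1·r0 → [0,6,-3,-9]
  r2 -= 3·r1 → [0,0,-1,2]
  r3 -= 2·r1 → [0,0,3,-7]
  r3 -= -3·r2 → [0,0,0,-1]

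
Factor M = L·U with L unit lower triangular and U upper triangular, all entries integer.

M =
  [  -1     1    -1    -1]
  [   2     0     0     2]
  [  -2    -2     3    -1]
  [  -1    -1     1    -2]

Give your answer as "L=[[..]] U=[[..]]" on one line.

L=[[1,0,0,0],[-2,1,0,0],[2,-2,1,0],[1,-1,0,1]] U=[[-1,1,-1,-1],[0,2,-2,0],[0,0,1,1],[0,0,0,-1]]

  r1 -= -2·r0 → [0,2,-2,0]
  r2 -= 2·r0 → [0,-4,5,1]
  r3 -= 1·r0 → [0,-2,2,-1]
  r2 -= -2·r1 → [0,0,1,1]
  r3 -= -1·r1 → [0,0,0,-1]
  r3 -= 0·r2 → [0,0,0,-1]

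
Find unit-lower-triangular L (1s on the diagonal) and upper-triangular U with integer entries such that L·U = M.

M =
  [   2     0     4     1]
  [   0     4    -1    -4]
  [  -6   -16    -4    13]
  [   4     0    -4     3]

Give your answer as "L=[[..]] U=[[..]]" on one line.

  r1 -= 0·r0 → [0,4,-1,-4]
  r2 -= -3·r0 → [0,-16,8,16]
  r3 -= 2·r0 → [0,0,-12,1]
  r2 -= -4·r1 → [0,0,4,0]
  r3 -= 0·r1 → [0,0,-12,1]
  r3 -= -3·r2 → [0,0,0,1]

L=[[1,0,0,0],[0,1,0,0],[-3,-4,1,0],[2,0,-3,1]] U=[[2,0,4,1],[0,4,-1,-4],[0,0,4,0],[0,0,0,1]]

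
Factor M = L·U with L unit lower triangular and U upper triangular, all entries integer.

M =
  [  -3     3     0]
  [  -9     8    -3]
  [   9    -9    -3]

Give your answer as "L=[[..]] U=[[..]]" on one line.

L=[[1,0,0],[3,1,0],[-3,0,1]] U=[[-3,3,0],[0,-1,-3],[0,0,-3]]

  row1 -= 3·row0 → [0,-1,-3]
  row2 -= -3·row0 → [0,0,-3]
  row2 -= 0·row1 → [0,0,-3]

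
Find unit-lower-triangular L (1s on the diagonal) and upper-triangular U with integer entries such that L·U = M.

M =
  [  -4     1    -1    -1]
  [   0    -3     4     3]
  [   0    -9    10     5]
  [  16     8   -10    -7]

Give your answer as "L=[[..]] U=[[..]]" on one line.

  row1 -= 0·row0 → [0,-3,4,3]
  row2 -= 0·row0 → [0,-9,10,5]
  row3 -= -4·row0 → [0,12,-14,-11]
  row2 -= 3·row1 → [0,0,-2,-4]
  row3 -= -4·row1 → [0,0,2,1]
  row3 -= -1·row2 → [0,0,0,-3]

L=[[1,0,0,0],[0,1,0,0],[0,3,1,0],[-4,-4,-1,1]] U=[[-4,1,-1,-1],[0,-3,4,3],[0,0,-2,-4],[0,0,0,-3]]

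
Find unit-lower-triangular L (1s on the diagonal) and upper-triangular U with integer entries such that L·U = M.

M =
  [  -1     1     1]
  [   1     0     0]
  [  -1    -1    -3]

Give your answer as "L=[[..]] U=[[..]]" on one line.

  r1 -= -1·r0 → [0,1,1]
  r2 -= 1·r0 → [0,-2,-4]
  r2 -= -2·r1 → [0,0,-2]

L=[[1,0,0],[-1,1,0],[1,-2,1]] U=[[-1,1,1],[0,1,1],[0,0,-2]]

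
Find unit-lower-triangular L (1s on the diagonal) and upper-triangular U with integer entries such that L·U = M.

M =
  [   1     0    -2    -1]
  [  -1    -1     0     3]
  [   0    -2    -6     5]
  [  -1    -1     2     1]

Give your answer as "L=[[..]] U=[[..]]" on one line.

  r1 -= -1·r0 → [0,-1,-2,2]
  r2 -= 0·r0 → [0,-2,-6,5]
  r3 -= -1·r0 → [0,-1,0,0]
  r2 -= 2·r1 → [0,0,-2,1]
  r3 -= 1·r1 → [0,0,2,-2]
  r3 -= -1·r2 → [0,0,0,-1]

L=[[1,0,0,0],[-1,1,0,0],[0,2,1,0],[-1,1,-1,1]] U=[[1,0,-2,-1],[0,-1,-2,2],[0,0,-2,1],[0,0,0,-1]]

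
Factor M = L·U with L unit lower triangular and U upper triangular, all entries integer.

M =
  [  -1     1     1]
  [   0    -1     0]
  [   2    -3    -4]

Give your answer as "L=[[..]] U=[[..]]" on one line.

  r1 -= 0·r0 → [0,-1,0]
  r2 -= -2·r0 → [0,-1,-2]
  r2 -= 1·r1 → [0,0,-2]

L=[[1,0,0],[0,1,0],[-2,1,1]] U=[[-1,1,1],[0,-1,0],[0,0,-2]]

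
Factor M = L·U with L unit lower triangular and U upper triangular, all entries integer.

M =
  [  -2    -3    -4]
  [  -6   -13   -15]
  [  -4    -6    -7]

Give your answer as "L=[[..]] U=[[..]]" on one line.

  r1 -= 3·r0 → [0,-4,-3]
  r2 -= 2·r0 → [0,0,1]
  r2 -= 0·r1 → [0,0,1]

L=[[1,0,0],[3,1,0],[2,0,1]] U=[[-2,-3,-4],[0,-4,-3],[0,0,1]]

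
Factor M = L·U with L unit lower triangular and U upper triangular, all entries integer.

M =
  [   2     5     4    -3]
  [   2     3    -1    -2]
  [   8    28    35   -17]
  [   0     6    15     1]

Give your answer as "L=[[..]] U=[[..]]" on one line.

L=[[1,0,0,0],[1,1,0,0],[4,-4,1,0],[0,-3,0,1]] U=[[2,5,4,-3],[0,-2,-5,1],[0,0,-1,-1],[0,0,0,4]]

  row1 -= 1·row0 → [0,-2,-5,1]
  row2 -= 4·row0 → [0,8,19,-5]
  row3 -= 0·row0 → [0,6,15,1]
  row2 -= -4·row1 → [0,0,-1,-1]
  row3 -= -3·row1 → [0,0,0,4]
  row3 -= 0·row2 → [0,0,0,4]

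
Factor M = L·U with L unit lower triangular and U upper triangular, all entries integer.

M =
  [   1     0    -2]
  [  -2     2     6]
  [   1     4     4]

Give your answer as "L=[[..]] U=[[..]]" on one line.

L=[[1,0,0],[-2,1,0],[1,2,1]] U=[[1,0,-2],[0,2,2],[0,0,2]]

  r1 -= -2·r0 → [0,2,2]
  r2 -= 1·r0 → [0,4,6]
  r2 -= 2·r1 → [0,0,2]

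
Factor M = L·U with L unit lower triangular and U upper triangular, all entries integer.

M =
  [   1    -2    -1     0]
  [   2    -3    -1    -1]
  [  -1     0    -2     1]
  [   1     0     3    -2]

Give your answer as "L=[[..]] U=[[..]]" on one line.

L=[[1,0,0,0],[2,1,0,0],[-1,-2,1,0],[1,2,-2,1]] U=[[1,-2,-1,0],[0,1,1,-1],[0,0,-1,-1],[0,0,0,-2]]

  r1 -= 2·r0 → [0,1,1,-1]
  r2 -= -1·r0 → [0,-2,-3,1]
  r3 -= 1·r0 → [0,2,4,-2]
  r2 -= -2·r1 → [0,0,-1,-1]
  r3 -= 2·r1 → [0,0,2,0]
  r3 -= -2·r2 → [0,0,0,-2]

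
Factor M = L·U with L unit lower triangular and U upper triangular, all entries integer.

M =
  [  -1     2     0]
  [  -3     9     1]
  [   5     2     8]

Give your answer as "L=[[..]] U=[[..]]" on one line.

  r1 -= 3·r0 → [0,3,1]
  r2 -= -5·r0 → [0,12,8]
  r2 -= 4·r1 → [0,0,4]

L=[[1,0,0],[3,1,0],[-5,4,1]] U=[[-1,2,0],[0,3,1],[0,0,4]]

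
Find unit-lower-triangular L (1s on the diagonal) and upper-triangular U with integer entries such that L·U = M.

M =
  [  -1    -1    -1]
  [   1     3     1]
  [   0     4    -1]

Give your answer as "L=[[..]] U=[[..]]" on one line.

  row1 -= -1·row0 → [0,2,0]
  row2 -= 0·row0 → [0,4,-1]
  row2 -= 2·row1 → [0,0,-1]

L=[[1,0,0],[-1,1,0],[0,2,1]] U=[[-1,-1,-1],[0,2,0],[0,0,-1]]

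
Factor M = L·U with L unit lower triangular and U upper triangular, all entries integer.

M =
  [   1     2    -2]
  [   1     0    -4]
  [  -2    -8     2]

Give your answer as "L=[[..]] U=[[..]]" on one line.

L=[[1,0,0],[1,1,0],[-2,2,1]] U=[[1,2,-2],[0,-2,-2],[0,0,2]]

  r1 -= 1·r0 → [0,-2,-2]
  r2 -= -2·r0 → [0,-4,-2]
  r2 -= 2·r1 → [0,0,2]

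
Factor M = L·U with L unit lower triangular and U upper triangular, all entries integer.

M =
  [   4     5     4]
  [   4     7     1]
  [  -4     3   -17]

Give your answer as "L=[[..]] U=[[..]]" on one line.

  row1 -= 1·row0 → [0,2,-3]
  row2 -= -1·row0 → [0,8,-13]
  row2 -= 4·row1 → [0,0,-1]

L=[[1,0,0],[1,1,0],[-1,4,1]] U=[[4,5,4],[0,2,-3],[0,0,-1]]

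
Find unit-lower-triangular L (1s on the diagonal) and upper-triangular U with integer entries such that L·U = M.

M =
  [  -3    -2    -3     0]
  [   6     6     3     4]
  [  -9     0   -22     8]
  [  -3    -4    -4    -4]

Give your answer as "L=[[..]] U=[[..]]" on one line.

  row1 -= -2·row0 → [0,2,-3,4]
  row2 -= 3·row0 → [0,6,-13,8]
  row3 -= 1·row0 → [0,-2,-1,-4]
  row2 -= 3·row1 → [0,0,-4,-4]
  row3 -= -1·row1 → [0,0,-4,0]
  row3 -= 1·row2 → [0,0,0,4]

L=[[1,0,0,0],[-2,1,0,0],[3,3,1,0],[1,-1,1,1]] U=[[-3,-2,-3,0],[0,2,-3,4],[0,0,-4,-4],[0,0,0,4]]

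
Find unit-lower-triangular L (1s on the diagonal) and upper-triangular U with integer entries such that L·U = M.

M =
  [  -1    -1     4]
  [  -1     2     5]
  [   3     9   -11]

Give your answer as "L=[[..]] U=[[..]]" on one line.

  R1 -= 1·R0 → [0,3,1]
  R2 -= -3·R0 → [0,6,1]
  R2 -= 2·R1 → [0,0,-1]

L=[[1,0,0],[1,1,0],[-3,2,1]] U=[[-1,-1,4],[0,3,1],[0,0,-1]]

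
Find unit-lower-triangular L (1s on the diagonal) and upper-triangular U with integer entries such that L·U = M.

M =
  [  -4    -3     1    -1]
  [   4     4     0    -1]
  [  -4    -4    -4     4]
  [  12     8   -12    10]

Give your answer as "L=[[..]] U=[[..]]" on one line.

L=[[1,0,0,0],[-1,1,0,0],[1,-1,1,0],[-3,-1,2,1]] U=[[-4,-3,1,-1],[0,1,1,-2],[0,0,-4,3],[0,0,0,-1]]

  row1 -= -1·row0 → [0,1,1,-2]
  row2 -= 1·row0 → [0,-1,-5,5]
  row3 -= -3·row0 → [0,-1,-9,7]
  row2 -= -1·row1 → [0,0,-4,3]
  row3 -= -1·row1 → [0,0,-8,5]
  row3 -= 2·row2 → [0,0,0,-1]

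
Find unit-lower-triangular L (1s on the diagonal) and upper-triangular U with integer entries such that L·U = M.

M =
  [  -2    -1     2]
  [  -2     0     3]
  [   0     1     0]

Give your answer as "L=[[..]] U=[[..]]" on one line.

L=[[1,0,0],[1,1,0],[0,1,1]] U=[[-2,-1,2],[0,1,1],[0,0,-1]]

  row1 -= 1·row0 → [0,1,1]
  row2 -= 0·row0 → [0,1,0]
  row2 -= 1·row1 → [0,0,-1]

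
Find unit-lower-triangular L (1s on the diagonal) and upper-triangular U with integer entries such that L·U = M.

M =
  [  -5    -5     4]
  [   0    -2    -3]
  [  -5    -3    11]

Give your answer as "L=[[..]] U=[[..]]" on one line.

L=[[1,0,0],[0,1,0],[1,-1,1]] U=[[-5,-5,4],[0,-2,-3],[0,0,4]]

  r1 -= 0·r0 → [0,-2,-3]
  r2 -= 1·r0 → [0,2,7]
  r2 -= -1·r1 → [0,0,4]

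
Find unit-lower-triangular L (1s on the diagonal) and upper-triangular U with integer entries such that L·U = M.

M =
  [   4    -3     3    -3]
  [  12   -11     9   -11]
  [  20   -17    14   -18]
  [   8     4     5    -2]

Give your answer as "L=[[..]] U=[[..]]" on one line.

  row1 -= 3·row0 → [0,-2,0,-2]
  row2 -= 5·row0 → [0,-2,-1,-3]
  row3 -= 2·row0 → [0,10,-1,4]
  row2 -= 1·row1 → [0,0,-1,-1]
  row3 -= -5·row1 → [0,0,-1,-6]
  row3 -= 1·row2 → [0,0,0,-5]

L=[[1,0,0,0],[3,1,0,0],[5,1,1,0],[2,-5,1,1]] U=[[4,-3,3,-3],[0,-2,0,-2],[0,0,-1,-1],[0,0,0,-5]]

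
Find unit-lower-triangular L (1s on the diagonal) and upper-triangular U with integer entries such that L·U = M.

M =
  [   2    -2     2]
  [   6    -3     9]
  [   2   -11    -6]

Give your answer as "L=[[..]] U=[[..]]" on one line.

  row1 -= 3·row0 → [0,3,3]
  row2 -= 1·row0 → [0,-9,-8]
  row2 -= -3·row1 → [0,0,1]

L=[[1,0,0],[3,1,0],[1,-3,1]] U=[[2,-2,2],[0,3,3],[0,0,1]]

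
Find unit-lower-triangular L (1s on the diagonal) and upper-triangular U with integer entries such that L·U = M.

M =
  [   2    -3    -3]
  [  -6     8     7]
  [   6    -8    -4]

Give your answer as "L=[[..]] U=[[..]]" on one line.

L=[[1,0,0],[-3,1,0],[3,-1,1]] U=[[2,-3,-3],[0,-1,-2],[0,0,3]]

  row1 -= -3·row0 → [0,-1,-2]
  row2 -= 3·row0 → [0,1,5]
  row2 -= -1·row1 → [0,0,3]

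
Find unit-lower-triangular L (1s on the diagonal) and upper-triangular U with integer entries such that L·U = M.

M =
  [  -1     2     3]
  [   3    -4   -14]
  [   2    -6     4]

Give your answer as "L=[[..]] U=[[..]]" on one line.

L=[[1,0,0],[-3,1,0],[-2,-1,1]] U=[[-1,2,3],[0,2,-5],[0,0,5]]

  row1 -= -3·row0 → [0,2,-5]
  row2 -= -2·row0 → [0,-2,10]
  row2 -= -1·row1 → [0,0,5]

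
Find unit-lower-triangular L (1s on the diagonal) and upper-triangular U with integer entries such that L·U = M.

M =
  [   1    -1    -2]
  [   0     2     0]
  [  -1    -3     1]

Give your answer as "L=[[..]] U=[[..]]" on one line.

  row1 -= 0·row0 → [0,2,0]
  row2 -= -1·row0 → [0,-4,-1]
  row2 -= -2·row1 → [0,0,-1]

L=[[1,0,0],[0,1,0],[-1,-2,1]] U=[[1,-1,-2],[0,2,0],[0,0,-1]]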